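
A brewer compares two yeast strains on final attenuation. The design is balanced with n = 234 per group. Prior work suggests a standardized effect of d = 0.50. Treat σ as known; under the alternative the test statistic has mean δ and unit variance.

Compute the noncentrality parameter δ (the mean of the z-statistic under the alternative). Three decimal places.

δ ≈ 5.408

The noncentrality parameter scales effect size by the design's sample-size factor: δ = d·√(n/2) = 0.50 × √(234/2) = 5.4083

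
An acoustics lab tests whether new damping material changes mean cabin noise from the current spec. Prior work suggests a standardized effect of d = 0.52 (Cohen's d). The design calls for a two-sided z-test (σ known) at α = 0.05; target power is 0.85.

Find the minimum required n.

For power 0.85 need Φ(δ − z_{0.025}) = 0.85, so δ = z_{0.025} + z_{0.15} = 1.960 + 1.036 = 2.996.
(Ignoring the negligible lower-tail rejection probability gives the usual closed-form inversion.)
δ = d·√n ⇒ n = (δ/d)² = (2.996 / 0.52)² = 33.20.
Round up to the next whole unit.

n = 34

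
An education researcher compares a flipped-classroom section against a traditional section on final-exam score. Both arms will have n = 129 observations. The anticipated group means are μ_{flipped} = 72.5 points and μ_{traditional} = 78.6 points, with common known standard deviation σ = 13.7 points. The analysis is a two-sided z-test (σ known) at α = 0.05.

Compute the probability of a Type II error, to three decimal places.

β ≈ 0.053

Standardized effect: d = |μ_{flipped} − μ_{traditional}| / σ = |72.5 − 78.6| / 13.7 = 0.4453
Noncentrality parameter: δ = d·√(n/2) = 0.4453 × √(129/2) = 3.5759
Critical value for a two-sided test at α = 0.05: z_{α/2} = 1.960.
Power = Φ(δ − 1.960) + Φ(−δ − 1.960) = Φ(1.616) + Φ(-5.536) = 0.9469 + 0.0000 = 0.9469.
Type II error: β = 1 − power = 1 − 0.9469 = 0.0531.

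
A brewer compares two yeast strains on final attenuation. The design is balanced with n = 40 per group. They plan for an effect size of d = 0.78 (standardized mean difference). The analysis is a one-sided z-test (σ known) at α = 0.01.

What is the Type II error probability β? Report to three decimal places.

Noncentrality parameter: δ = d·√(n/2) = 0.78 × √(40/2) = 3.4883
One-sided α = 0.01 → critical value z_{0.01} = 2.326.
Power = Φ(δ − 2.326) = Φ(1.162) = 0.8774.
Type II error: β = 1 − power = 1 − 0.8774 = 0.1226.

β ≈ 0.123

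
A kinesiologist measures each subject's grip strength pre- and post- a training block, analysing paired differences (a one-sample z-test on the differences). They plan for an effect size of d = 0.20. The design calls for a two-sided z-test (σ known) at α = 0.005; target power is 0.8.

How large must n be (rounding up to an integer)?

n = 333

For power 0.8 need Φ(δ − z_{0.0025}) = 0.8, so δ = z_{0.0025} + z_{0.20} = 2.807 + 0.842 = 3.649.
(For δ > 0 the lower-tail rejection region contributes negligibly to power, so the one-term inversion is standard.)
δ = d·√n ⇒ n = (δ/d)² = (3.649 / 0.20)² = 332.82.
Round up to the next whole unit.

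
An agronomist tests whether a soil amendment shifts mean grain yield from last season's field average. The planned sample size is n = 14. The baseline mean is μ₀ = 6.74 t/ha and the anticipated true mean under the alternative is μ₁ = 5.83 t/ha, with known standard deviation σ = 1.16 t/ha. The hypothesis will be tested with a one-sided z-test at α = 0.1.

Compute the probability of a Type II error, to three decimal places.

Standardized effect: d = |μ₁ − μ₀| / σ = |5.83 − 6.74| / 1.16 = 0.7845
Noncentrality parameter: δ = d·√n = 0.7845 × √14 = 2.9353
Critical value for a one-sided test at α = 0.1: z_α = 1.282.
Power = P(Z > 1.282 − δ) = Φ(1.654) = 0.9509.
Type II error: β = 1 − power = 1 − 0.9509 = 0.0491.

β ≈ 0.049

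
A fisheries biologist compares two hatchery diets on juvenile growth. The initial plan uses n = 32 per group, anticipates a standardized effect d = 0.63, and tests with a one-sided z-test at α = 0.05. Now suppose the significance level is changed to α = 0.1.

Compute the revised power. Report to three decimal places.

δ = d·√(n/2) = 0.63 × √(32/2) = 2.5200 (unchanged). New critical value: z_{0.1} = 1.282.
Revised power = P(Z > 1.282 − δ) = Φ(1.238) = 0.8922.

Power ≈ 0.892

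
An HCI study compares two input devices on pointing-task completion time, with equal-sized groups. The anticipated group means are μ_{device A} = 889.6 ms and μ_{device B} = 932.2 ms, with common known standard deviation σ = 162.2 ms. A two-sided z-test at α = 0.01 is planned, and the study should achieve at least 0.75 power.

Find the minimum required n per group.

n = 307 per group

Standardized effect: d = |μ_{device A} − μ_{device B}| / σ = |889.6 − 932.2| / 162.2 = 0.2626
For power 0.75 need Φ(δ − z_{0.005}) = 0.75, so δ = z_{0.005} + z_{0.25} = 2.576 + 0.674 = 3.250.
(The Φ(−δ − z_{α/2}) term is vanishingly small for δ > 0 and is dropped in the standard sample-size formula.)
δ = d·√(n/2) ⇒ n = 2(δ/d)² = 2 × (3.250 / 0.2626)² = 306.31.
Rounding up, n = 307 per group.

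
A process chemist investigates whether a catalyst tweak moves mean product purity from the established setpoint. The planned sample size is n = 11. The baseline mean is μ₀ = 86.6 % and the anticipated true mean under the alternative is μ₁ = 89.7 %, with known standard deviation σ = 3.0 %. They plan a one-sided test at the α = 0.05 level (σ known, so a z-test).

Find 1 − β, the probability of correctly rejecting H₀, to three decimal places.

Power ≈ 0.963

Standardized effect: d = |μ₁ − μ₀| / σ = |89.7 − 86.6| / 3.0 = 1.0333
Noncentrality parameter: λ = d·√n = 1.0333 × √11 = 3.4272
Critical value for a one-sided test at α = 0.05: z_α = 1.645.
Power = P(Z > 1.645 − λ) = Φ(1.782) = 0.9627.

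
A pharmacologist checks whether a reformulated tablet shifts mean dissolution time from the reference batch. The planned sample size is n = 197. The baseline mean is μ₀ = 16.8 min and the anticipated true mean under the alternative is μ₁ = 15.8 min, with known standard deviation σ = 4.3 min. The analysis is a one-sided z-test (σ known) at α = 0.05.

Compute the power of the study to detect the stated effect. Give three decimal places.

Power ≈ 0.947

Standardized effect: d = |μ₁ − μ₀| / σ = |15.8 − 16.8| / 4.3 = 0.2326
Noncentrality parameter: δ = d·√n = 0.2326 × √197 = 3.2641
One-sided α = 0.05 → critical value z_{0.05} = 1.645.
Power = Φ(δ − 1.645) = Φ(1.619) = 0.9473.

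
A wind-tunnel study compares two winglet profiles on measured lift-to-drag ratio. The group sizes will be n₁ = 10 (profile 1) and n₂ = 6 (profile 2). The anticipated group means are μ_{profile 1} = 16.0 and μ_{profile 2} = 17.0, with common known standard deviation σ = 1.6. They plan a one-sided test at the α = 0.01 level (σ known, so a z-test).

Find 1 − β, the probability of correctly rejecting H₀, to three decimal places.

Power ≈ 0.132

Standardized effect: d = |μ_{profile 1} − μ_{profile 2}| / σ = |16.0 − 17.0| / 1.6 = 0.6250
Noncentrality parameter: δ = d / √(1/n₁ + 1/n₂) = 0.6250 / √(1/10 + 1/6) = 1.2103
Critical value for a one-sided test at α = 0.01: z_α = 2.326.
Power = P(Z > 2.326 − δ) = Φ(-1.116) = 0.1322.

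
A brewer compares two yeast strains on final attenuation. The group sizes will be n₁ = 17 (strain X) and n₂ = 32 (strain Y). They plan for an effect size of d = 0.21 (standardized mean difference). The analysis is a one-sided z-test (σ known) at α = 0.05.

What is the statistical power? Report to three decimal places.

Noncentrality parameter: δ = d / √(1/n₁ + 1/n₂) = 0.21 / √(1/17 + 1/32) = 0.6997
One-sided α = 0.05 → critical value z_{0.05} = 1.645.
Power = Φ(δ − 1.645) = Φ(-0.945) = 0.1723.

Power ≈ 0.172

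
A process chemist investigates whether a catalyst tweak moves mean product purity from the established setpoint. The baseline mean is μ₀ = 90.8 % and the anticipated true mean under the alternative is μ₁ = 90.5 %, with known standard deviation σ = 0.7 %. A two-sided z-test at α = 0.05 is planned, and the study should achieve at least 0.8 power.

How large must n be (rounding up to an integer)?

Standardized effect: d = |μ₁ − μ₀| / σ = |90.5 − 90.8| / 0.7 = 0.4286
For power 0.8 need Φ(δ − z_{0.025}) = 0.8, so δ = z_{0.025} + z_{0.20} = 1.960 + 0.842 = 2.802.
(Ignoring the negligible lower-tail rejection probability gives the usual closed-form inversion.)
δ = d·√n ⇒ n = (δ/d)² = (2.802 / 0.4286)² = 42.73.
Round up to the next whole unit.

n = 43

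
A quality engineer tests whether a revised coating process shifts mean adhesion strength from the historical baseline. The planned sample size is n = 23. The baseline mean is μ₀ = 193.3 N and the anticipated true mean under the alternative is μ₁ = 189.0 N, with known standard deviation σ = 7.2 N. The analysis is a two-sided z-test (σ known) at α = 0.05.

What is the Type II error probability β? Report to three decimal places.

β ≈ 0.183

Standardized effect: d = |μ₁ − μ₀| / σ = |189.0 − 193.3| / 7.2 = 0.5972
Noncentrality parameter: δ = d·√n = 0.5972 × √23 = 2.8642
Two-sided α = 0.05 → critical value z_{0.025} = 1.960.
Power = Φ(δ − 1.960) + Φ(−δ − 1.960) = Φ(0.904) + Φ(-4.824) = 0.8171 + 0.0000 = 0.8171.
Type II error: β = 1 − power = 1 − 0.8171 = 0.1829.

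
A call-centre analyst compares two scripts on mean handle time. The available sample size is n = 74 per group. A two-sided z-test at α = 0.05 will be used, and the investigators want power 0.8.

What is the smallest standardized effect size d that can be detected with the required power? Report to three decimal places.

d ≈ 0.461

Need Φ(δ − 1.960) = 0.8, so δ = 1.960 + 0.842 = 2.802.
(The second rejection-region term Φ(−δ − z_{α/2}) is negligible and dropped.)
δ = d·√(n/2) ⇒ d = δ/√(n/2) = 2.802/√(74/2) = 0.4606.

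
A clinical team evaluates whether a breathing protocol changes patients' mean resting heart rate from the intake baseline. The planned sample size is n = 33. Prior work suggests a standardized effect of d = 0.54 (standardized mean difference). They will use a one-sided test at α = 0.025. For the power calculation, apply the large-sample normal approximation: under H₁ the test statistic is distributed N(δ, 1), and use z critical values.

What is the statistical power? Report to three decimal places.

Power ≈ 0.873

Noncentrality parameter: λ = d·√n = 0.54 × √33 = 3.1021
Critical value for a one-sided test at α = 0.025: z_α = 1.960.
Power = P(Z > 1.960 − λ) = Φ(1.142) = 0.8733.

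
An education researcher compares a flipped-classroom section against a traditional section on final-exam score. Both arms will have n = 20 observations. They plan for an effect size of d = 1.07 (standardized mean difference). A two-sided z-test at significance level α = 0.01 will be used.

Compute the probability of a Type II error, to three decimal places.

β ≈ 0.210

Noncentrality parameter: δ = d·√(n/2) = 1.07 × √(20/2) = 3.3836
Two-sided α = 0.01 → critical value z_{0.005} = 2.576.
Power = Φ(δ − 2.576) + Φ(−δ − 2.576) = Φ(0.808) + Φ(-5.959) = 0.7904 + 0.0000 = 0.7904.
Type II error: β = 1 − power = 1 − 0.7904 = 0.2096.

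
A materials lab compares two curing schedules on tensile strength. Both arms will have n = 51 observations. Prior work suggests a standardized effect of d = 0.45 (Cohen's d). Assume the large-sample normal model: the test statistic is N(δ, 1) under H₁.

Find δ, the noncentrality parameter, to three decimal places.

δ ≈ 2.272

The noncentrality parameter scales effect size by the design's sample-size factor: δ = d·√(n/2) = 0.45 × √(51/2) = 2.2724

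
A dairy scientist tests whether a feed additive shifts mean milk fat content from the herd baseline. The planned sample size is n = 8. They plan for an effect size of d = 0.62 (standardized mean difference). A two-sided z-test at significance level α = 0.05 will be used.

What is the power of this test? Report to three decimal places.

Noncentrality parameter: δ = d·√n = 0.62 × √8 = 1.7536
Two-sided α = 0.05 → critical value z_{0.025} = 1.960.
Power = Φ(δ − 1.960) + Φ(−δ − 1.960) = Φ(-0.206) + Φ(-3.714) = 0.4183 + 0.0001 = 0.4184.

Power ≈ 0.418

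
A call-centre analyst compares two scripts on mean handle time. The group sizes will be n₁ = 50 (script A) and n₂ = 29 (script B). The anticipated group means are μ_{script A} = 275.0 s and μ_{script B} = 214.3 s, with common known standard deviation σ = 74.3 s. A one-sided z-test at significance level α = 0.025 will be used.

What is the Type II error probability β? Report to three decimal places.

β ≈ 0.062

Standardized effect: d = |μ_{script A} − μ_{script B}| / σ = |275.0 − 214.3| / 74.3 = 0.8170
Noncentrality parameter: δ = d / √(1/n₁ + 1/n₂) = 0.8170 / √(1/50 + 1/29) = 3.5000
Critical value for a one-sided test at α = 0.025: z_α = 1.960.
Power = Φ(δ − 1.960) = Φ(1.540) = 0.9382.
Type II error: β = 1 − power = 1 − 0.9382 = 0.0618.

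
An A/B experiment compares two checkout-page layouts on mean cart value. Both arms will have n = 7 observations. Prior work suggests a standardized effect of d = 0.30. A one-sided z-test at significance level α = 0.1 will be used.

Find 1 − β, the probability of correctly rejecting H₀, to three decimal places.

Power ≈ 0.236

Noncentrality parameter: δ = d·√(n/2) = 0.30 × √(7/2) = 0.5612
Critical value for a one-sided test at α = 0.1: z_α = 1.282.
Power = P(Z > 1.282 − δ) = Φ(-0.720) = 0.2357.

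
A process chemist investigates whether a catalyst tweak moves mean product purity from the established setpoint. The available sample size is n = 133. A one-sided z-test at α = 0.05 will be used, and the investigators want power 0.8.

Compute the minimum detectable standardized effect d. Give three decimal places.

d ≈ 0.216

Need Φ(δ − 1.645) = 0.8, so δ = 1.645 + 0.842 = 2.486.
δ = d·√n ⇒ d = δ/√n = 2.486/√133 = 0.2156.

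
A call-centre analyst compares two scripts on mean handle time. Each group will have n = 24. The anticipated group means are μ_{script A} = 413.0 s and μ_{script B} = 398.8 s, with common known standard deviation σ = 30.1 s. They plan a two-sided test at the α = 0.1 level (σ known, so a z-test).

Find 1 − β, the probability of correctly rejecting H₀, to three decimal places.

Power ≈ 0.496

Standardized effect: d = |μ_{script A} − μ_{script B}| / σ = |413.0 − 398.8| / 30.1 = 0.4718
Noncentrality parameter: δ = d·√(n/2) = 0.4718 × √(24/2) = 1.6342
Two-sided α = 0.1 → critical value z_{0.05} = 1.645.
Power = Φ(δ − 1.645) + Φ(−δ − 1.645) = Φ(-0.011) + Φ(-3.279) = 0.4958 + 0.0005 = 0.4963.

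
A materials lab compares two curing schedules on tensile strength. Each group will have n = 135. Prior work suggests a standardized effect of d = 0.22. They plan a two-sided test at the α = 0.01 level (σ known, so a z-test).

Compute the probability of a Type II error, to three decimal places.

Noncentrality parameter: δ = d·√(n/2) = 0.22 × √(135/2) = 1.8075
Two-sided α = 0.01 → critical value z_{0.005} = 2.576.
Power = Φ(δ − 2.576) + Φ(−δ − 2.576) = Φ(-0.768) + Φ(-4.383) = 0.2211 + 0.0000 = 0.2211.
Type II error: β = 1 − power = 1 − 0.2211 = 0.7789.

β ≈ 0.779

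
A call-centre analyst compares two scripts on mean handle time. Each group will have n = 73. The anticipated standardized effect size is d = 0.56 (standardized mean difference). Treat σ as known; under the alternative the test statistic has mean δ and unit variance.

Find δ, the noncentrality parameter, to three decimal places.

δ ≈ 3.383

The noncentrality parameter scales effect size by the design's sample-size factor: δ = d·√(n/2) = 0.56 × √(73/2) = 3.3833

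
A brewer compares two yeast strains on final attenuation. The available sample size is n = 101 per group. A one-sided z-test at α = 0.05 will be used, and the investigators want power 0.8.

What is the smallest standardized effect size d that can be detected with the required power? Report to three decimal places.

Need Φ(δ − 1.645) = 0.8, so δ = 1.645 + 0.842 = 2.486.
δ = d·√(n/2) ⇒ d = δ/√(n/2) = 2.486/√(101/2) = 0.3499.

d ≈ 0.350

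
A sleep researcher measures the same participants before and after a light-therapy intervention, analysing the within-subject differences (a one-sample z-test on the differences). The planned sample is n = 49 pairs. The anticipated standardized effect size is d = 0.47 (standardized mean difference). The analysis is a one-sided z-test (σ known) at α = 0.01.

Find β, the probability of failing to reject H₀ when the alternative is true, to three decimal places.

Noncentrality parameter: δ = d·√n = 0.47 × √49 = 3.2900
Critical value for a one-sided test at α = 0.01: z_α = 2.326.
Power = Φ(δ − 2.326) = Φ(0.964) = 0.8324.
Type II error: β = 1 − power = 1 − 0.8324 = 0.1676.

β ≈ 0.168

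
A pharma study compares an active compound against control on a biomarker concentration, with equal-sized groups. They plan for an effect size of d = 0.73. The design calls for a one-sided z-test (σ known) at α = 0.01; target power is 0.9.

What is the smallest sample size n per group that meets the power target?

n = 49 per group

Set Φ(δ − 2.326) = 0.9; then δ − 2.326 = Φ⁻¹(0.9) = 1.282, giving δ = 3.608.
δ = d·√(n/2) ⇒ n = 2(δ/d)² = 2 × (3.608 / 0.73)² = 48.85.
Rounding up, n = 49 per group.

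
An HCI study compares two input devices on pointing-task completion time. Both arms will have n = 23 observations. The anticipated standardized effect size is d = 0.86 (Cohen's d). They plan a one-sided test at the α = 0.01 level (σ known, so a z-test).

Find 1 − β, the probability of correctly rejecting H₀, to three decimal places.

Noncentrality parameter: δ = d·√(n/2) = 0.86 × √(23/2) = 2.9164
Critical value for a one-sided test at α = 0.01: z_α = 2.326.
Power = Φ(δ − 2.326) = Φ(0.590) = 0.7224.

Power ≈ 0.722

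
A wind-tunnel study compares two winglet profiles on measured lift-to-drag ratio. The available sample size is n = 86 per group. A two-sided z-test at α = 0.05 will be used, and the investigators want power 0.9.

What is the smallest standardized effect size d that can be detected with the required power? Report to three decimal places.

Required noncentrality: δ = z_{0.025} + z_{0.10} = 1.960 + 1.282 = 3.242.
(The second rejection-region term Φ(−δ − z_{α/2}) is negligible and dropped.)
δ = d·√(n/2) ⇒ d = δ/√(n/2) = 3.242/√(86/2) = 0.4943.

d ≈ 0.494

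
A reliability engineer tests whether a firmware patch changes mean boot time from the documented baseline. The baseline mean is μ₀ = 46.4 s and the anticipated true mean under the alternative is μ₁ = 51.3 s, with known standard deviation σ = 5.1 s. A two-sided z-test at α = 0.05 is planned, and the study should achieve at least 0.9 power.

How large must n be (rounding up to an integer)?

n = 12

Standardized effect: d = |μ₁ − μ₀| / σ = |51.3 − 46.4| / 5.1 = 0.9608
Set Φ(δ − 1.960) = 0.9; then δ − 1.960 = Φ⁻¹(0.9) = 1.282, giving δ = 3.242.
(Ignoring the negligible lower-tail rejection probability gives the usual closed-form inversion.)
δ = d·√n ⇒ n = (δ/d)² = (3.242 / 0.9608)² = 11.38.
Round up to the next whole unit.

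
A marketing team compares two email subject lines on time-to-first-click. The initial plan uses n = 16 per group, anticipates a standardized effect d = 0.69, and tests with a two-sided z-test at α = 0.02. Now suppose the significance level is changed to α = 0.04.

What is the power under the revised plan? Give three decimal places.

Power ≈ 0.459

δ = d·√(n/2) = 0.69 × √(16/2) = 1.9516 (unchanged). New critical value: z_{0.02} = 2.054.
Revised power = Φ(δ − 2.054) + Φ(−δ − 2.054) = Φ(-0.102) + Φ(-4.005) = 0.4593 + 0.0000 = 0.4594.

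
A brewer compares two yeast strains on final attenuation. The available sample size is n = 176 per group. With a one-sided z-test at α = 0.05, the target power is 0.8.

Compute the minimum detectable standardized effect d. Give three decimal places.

Need Φ(δ − 1.645) = 0.8, so δ = 1.645 + 0.842 = 2.486.
δ = d·√(n/2) ⇒ d = δ/√(n/2) = 2.486/√(176/2) = 0.2651.

d ≈ 0.265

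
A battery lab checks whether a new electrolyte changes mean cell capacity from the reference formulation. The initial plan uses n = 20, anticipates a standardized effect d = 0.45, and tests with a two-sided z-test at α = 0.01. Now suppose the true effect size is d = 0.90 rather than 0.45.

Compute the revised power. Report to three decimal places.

With d = 0.90: δ = d·√n = 0.90 × √20 = 4.0249. Critical value z_{0.005} = 2.576.
Revised power = Φ(δ − 2.576) + Φ(−δ − 2.576) = Φ(1.449) + Φ(-6.601) = 0.9263 + 0.0000 = 0.9263.

Power ≈ 0.926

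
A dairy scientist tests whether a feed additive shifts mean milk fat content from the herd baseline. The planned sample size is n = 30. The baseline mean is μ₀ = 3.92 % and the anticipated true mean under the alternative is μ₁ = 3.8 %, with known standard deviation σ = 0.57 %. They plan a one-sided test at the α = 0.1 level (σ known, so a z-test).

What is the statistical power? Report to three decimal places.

Power ≈ 0.449

Standardized effect: d = |μ₁ − μ₀| / σ = |3.8 − 3.92| / 0.57 = 0.2105
Noncentrality parameter: δ = d·√n = 0.2105 × √30 = 1.1531
One-sided α = 0.1 → critical value z_{0.1} = 1.282.
Power = P(Z > 1.282 − δ) = Φ(-0.128) = 0.4489.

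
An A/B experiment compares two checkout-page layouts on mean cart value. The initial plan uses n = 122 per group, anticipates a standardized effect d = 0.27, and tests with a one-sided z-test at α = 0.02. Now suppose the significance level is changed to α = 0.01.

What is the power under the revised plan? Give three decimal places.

Power ≈ 0.414

δ = d·√(n/2) = 0.27 × √(122/2) = 2.1088 (unchanged). New critical value: z_{0.01} = 2.326.
Revised power = Φ(δ − 2.326) = Φ(-0.218) = 0.4139.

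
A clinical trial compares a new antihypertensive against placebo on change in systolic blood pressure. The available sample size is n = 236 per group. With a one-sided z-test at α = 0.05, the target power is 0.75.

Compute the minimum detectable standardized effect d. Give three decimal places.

d ≈ 0.214

Need Φ(δ − 1.645) = 0.75, so δ = 1.645 + 0.674 = 2.319.
δ = d·√(n/2) ⇒ d = δ/√(n/2) = 2.319/√(236/2) = 0.2135.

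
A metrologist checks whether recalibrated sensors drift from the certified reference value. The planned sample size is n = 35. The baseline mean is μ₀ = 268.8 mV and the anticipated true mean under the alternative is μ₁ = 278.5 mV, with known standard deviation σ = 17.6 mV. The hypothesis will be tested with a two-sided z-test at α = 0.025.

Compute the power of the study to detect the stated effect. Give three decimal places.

Power ≈ 0.846

Standardized effect: d = |μ₁ − μ₀| / σ = |278.5 − 268.8| / 17.6 = 0.5511
Noncentrality parameter: δ = d·√n = 0.5511 × √35 = 3.2606
Two-sided α = 0.025 → critical value z_{0.0125} = 2.241.
Power = Φ(δ − 2.241) + Φ(−δ − 2.241) = Φ(1.019) + Φ(-5.502) = 0.8459 + 0.0000 = 0.8459.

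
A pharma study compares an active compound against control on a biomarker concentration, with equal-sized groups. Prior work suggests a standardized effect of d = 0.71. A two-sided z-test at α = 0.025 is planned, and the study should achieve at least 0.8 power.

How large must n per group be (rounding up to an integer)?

n = 38 per group

Set Φ(δ − 2.241) = 0.8; then δ − 2.241 = Φ⁻¹(0.8) = 0.842, giving δ = 3.083.
(Ignoring the negligible lower-tail rejection probability gives the usual closed-form inversion.)
δ = d·√(n/2) ⇒ n = 2(δ/d)² = 2 × (3.083 / 0.71)² = 37.71.
Round up to the next whole unit.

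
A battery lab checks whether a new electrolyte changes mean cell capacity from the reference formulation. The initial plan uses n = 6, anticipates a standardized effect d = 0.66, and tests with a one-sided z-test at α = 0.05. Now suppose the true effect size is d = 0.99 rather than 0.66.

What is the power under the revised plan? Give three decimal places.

With d = 0.99: δ = d·√n = 0.99 × √6 = 2.4250. Critical value z_{0.05} = 1.645.
Revised power = P(Z > 1.645 − δ) = Φ(0.780) = 0.7823.

Power ≈ 0.782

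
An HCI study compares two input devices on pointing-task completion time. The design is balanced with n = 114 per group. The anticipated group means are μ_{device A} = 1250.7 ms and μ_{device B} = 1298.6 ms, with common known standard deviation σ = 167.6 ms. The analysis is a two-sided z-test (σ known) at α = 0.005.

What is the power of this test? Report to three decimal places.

Power ≈ 0.258

Standardized effect: d = |μ_{device A} − μ_{device B}| / σ = |1250.7 − 1298.6| / 167.6 = 0.2858
Noncentrality parameter: δ = d·√(n/2) = 0.2858 × √(114/2) = 2.1577
Critical value for a two-sided test at α = 0.005: z_{α/2} = 2.807.
Power = Φ(δ − 2.807) + Φ(−δ − 2.807) = Φ(-0.649) + Φ(-4.965) = 0.2581 + 0.0000 = 0.2581.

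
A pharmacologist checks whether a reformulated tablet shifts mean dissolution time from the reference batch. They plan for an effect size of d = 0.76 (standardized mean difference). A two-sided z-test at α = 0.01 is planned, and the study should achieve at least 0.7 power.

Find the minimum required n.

n = 17

Set Φ(δ − 2.576) = 0.7; then δ − 2.576 = Φ⁻¹(0.7) = 0.524, giving δ = 3.100.
(Ignoring the negligible lower-tail rejection probability gives the usual closed-form inversion.)
δ = d·√n ⇒ n = (δ/d)² = (3.100 / 0.76)² = 16.64.
Round up to the next whole unit.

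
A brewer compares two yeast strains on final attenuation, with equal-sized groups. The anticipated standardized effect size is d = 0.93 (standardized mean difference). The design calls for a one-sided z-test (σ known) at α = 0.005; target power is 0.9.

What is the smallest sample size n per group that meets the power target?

n = 35 per group

For power 0.9 need Φ(δ − z_{0.005}) = 0.9, so δ = z_{0.005} + z_{0.10} = 2.576 + 1.282 = 3.857.
δ = d·√(n/2) ⇒ n = 2(δ/d)² = 2 × (3.857 / 0.93)² = 34.41.
Round up to the next whole unit.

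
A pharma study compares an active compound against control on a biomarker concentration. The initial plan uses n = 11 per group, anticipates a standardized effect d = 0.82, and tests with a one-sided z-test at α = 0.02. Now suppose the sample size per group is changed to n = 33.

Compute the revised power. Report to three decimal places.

Power ≈ 0.899

With n = 33 per group: δ = d·√(n/2) = 0.82 × √(33/2) = 3.3309. Critical value z_{0.02} = 2.054.
Revised power = Φ(δ − 2.054) = Φ(1.277) = 0.8992.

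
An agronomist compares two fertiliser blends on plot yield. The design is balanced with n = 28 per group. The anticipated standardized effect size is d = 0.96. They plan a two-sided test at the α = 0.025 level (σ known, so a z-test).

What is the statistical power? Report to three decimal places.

Noncentrality parameter: δ = d·√(n/2) = 0.96 × √(28/2) = 3.5920
Two-sided α = 0.025 → critical value z_{0.0125} = 2.241.
Power = Φ(δ − 2.241) + Φ(−δ − 2.241) = Φ(1.351) + Φ(-5.833) = 0.9116 + 0.0000 = 0.9116.

Power ≈ 0.912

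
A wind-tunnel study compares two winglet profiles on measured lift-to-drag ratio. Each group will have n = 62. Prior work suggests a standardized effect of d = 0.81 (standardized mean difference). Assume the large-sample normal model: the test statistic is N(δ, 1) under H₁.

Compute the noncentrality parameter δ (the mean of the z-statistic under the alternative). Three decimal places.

The noncentrality parameter scales effect size by the design's sample-size factor: δ = d·√(n/2) = 0.81 × √(62/2) = 4.5099

δ ≈ 4.510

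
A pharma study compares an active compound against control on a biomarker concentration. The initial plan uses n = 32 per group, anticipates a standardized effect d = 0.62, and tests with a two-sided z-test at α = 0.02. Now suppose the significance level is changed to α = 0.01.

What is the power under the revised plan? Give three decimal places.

δ = d·√(n/2) = 0.62 × √(32/2) = 2.4800 (unchanged). New critical value: z_{0.005} = 2.576.
Revised power = Φ(δ − 2.576) + Φ(−δ − 2.576) = Φ(-0.096) + Φ(-5.056) = 0.4618 + 0.0000 = 0.4618.

Power ≈ 0.462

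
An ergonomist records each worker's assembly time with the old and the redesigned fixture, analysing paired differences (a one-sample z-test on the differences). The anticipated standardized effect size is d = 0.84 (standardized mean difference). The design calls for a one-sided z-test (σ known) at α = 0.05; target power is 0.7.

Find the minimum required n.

n = 7

Set Φ(δ − 1.645) = 0.7; then δ − 1.645 = Φ⁻¹(0.7) = 0.524, giving δ = 2.169.
δ = d·√n ⇒ n = (δ/d)² = (2.169 / 0.84)² = 6.67.
Rounding up, n = 7.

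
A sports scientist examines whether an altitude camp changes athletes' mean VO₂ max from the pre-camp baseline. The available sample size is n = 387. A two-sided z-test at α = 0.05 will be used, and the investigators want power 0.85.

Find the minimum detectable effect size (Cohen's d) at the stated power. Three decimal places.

d ≈ 0.152

Required noncentrality: δ = z_{0.025} + z_{0.15} = 1.960 + 1.036 = 2.996.
(Lower-tail contribution to power is negligible for δ > 0.)
δ = d·√n ⇒ d = δ/√n = 2.996/√387 = 0.1523.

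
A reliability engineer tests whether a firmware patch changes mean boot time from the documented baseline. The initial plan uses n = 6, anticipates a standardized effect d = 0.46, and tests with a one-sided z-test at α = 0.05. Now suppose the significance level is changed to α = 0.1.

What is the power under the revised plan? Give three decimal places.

Power ≈ 0.438

δ = d·√n = 0.46 × √6 = 1.1268 (unchanged). New critical value: z_{0.1} = 1.282.
Revised power = Φ(δ − 1.282) = Φ(-0.155) = 0.4385.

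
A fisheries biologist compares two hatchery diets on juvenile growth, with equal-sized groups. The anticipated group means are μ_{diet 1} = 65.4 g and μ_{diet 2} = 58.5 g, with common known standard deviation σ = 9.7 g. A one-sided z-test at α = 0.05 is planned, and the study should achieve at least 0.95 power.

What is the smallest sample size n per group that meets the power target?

n = 43 per group

Standardized effect: d = |μ_{diet 1} − μ_{diet 2}| / σ = |65.4 − 58.5| / 9.7 = 0.7113
For power 0.95 need Φ(δ − z_{0.05}) = 0.95, so δ = z_{0.05} + z_{0.05} = 1.645 + 1.645 = 3.290.
δ = d·√(n/2) ⇒ n = 2(δ/d)² = 2 × (3.290 / 0.7113)² = 42.77.
Round up to the next whole unit.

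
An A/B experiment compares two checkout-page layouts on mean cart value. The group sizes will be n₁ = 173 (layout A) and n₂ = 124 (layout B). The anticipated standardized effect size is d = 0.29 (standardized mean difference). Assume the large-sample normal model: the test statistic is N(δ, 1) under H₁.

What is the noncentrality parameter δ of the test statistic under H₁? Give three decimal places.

δ ≈ 2.465

The noncentrality parameter scales effect size by the design's sample-size factor: δ = d / √(1/n₁ + 1/n₂) = 0.29 / √(1/173 + 1/124) = 2.4646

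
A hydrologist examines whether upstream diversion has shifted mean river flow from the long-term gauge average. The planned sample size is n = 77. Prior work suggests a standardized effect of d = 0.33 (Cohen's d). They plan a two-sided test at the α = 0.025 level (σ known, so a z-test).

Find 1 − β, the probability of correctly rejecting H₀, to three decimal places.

Power ≈ 0.744

Noncentrality parameter: δ = d·√n = 0.33 × √77 = 2.8957
Two-sided α = 0.025 → critical value z_{0.0125} = 2.241.
Power = Φ(δ − 2.241) + Φ(−δ − 2.241) = Φ(0.654) + Φ(-5.137) = 0.7436 + 0.0000 = 0.7436.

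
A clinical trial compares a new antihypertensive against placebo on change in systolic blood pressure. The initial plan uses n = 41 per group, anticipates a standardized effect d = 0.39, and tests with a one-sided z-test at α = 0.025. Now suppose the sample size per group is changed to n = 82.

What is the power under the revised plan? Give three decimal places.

With n = 82 per group: δ = d·√(n/2) = 0.39 × √(82/2) = 2.4972. Critical value z_{0.025} = 1.960.
Revised power = Φ(δ − 1.960) = Φ(0.537) = 0.7045.

Power ≈ 0.704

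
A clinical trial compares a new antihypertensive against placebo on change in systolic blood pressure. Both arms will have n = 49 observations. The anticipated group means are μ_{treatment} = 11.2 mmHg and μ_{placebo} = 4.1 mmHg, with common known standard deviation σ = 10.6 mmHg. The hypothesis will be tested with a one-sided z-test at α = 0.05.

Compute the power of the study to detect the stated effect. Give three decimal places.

Power ≈ 0.953

Standardized effect: d = |μ_{treatment} − μ_{placebo}| / σ = |11.2 − 4.1| / 10.6 = 0.6698
Noncentrality parameter: δ = d·√(n/2) = 0.6698 × √(49/2) = 3.3154
Critical value for a one-sided test at α = 0.05: z_α = 1.645.
Power = P(Z > 1.645 − δ) = Φ(1.671) = 0.9526.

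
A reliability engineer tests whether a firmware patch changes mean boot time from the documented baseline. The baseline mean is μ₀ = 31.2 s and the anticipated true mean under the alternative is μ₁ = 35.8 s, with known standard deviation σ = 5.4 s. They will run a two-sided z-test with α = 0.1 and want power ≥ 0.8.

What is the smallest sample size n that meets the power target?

n = 9

Standardized effect: d = |μ₁ − μ₀| / σ = |35.8 − 31.2| / 5.4 = 0.8519
For power 0.8 need Φ(δ − z_{0.05}) = 0.8, so δ = z_{0.05} + z_{0.20} = 1.645 + 0.842 = 2.486.
(The Φ(−δ − z_{α/2}) term is vanishingly small for δ > 0 and is dropped in the standard sample-size formula.)
δ = d·√n ⇒ n = (δ/d)² = (2.486 / 0.8519)² = 8.52.
Rounding up, n = 9.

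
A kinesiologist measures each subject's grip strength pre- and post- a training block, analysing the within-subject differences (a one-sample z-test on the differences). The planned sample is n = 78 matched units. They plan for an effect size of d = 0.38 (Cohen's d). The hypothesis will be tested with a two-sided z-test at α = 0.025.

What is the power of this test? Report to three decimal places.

Power ≈ 0.868

Noncentrality parameter: λ = d·√n = 0.38 × √78 = 3.3561
Critical value for a two-sided test at α = 0.025: z_{α/2} = 2.241.
Power = Φ(λ − 2.241) + Φ(−λ − 2.241) = Φ(1.115) + Φ(-5.597) = 0.8675 + 0.0000 = 0.8675.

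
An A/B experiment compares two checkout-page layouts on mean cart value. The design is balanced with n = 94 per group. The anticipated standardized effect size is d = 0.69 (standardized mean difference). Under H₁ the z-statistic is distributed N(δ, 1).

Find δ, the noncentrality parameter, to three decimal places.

δ ≈ 4.730

δ = d·√(n/2) = 0.69 × √(94/2) = 4.7304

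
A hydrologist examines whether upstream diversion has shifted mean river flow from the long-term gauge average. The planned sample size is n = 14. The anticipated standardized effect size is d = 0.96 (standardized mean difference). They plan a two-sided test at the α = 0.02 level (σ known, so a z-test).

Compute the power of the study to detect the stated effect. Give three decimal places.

Power ≈ 0.897

Noncentrality parameter: λ = d·√n = 0.96 × √14 = 3.5920
Critical value for a two-sided test at α = 0.02: z_{α/2} = 2.326.
Power = Φ(λ − 2.326) + Φ(−λ − 2.326) = Φ(1.266) + Φ(-5.918) = 0.8972 + 0.0000 = 0.8972.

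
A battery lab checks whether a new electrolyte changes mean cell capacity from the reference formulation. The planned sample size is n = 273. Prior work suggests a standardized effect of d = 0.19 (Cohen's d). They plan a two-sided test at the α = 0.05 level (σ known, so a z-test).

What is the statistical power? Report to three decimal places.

Noncentrality parameter: δ = d·√n = 0.19 × √273 = 3.1393
Critical value for a two-sided test at α = 0.05: z_{α/2} = 1.960.
Power = Φ(δ − 1.960) + Φ(−δ − 1.960) = Φ(1.179) + Φ(-5.099) = 0.8809 + 0.0000 = 0.8809.

Power ≈ 0.881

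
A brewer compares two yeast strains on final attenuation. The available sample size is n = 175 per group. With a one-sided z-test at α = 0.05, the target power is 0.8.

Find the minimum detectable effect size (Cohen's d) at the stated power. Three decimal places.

d ≈ 0.266

Required noncentrality: δ = z_{0.05} + z_{0.20} = 1.645 + 0.842 = 2.486.
δ = d·√(n/2) ⇒ d = δ/√(n/2) = 2.486/√(175/2) = 0.2658.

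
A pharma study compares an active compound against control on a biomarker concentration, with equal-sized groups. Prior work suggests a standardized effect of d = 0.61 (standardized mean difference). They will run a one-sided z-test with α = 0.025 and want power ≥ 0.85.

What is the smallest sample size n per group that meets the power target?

For power 0.85 need Φ(δ − z_{0.025}) = 0.85, so δ = z_{0.025} + z_{0.15} = 1.960 + 1.036 = 2.996.
δ = d·√(n/2) ⇒ n = 2(δ/d)² = 2 × (2.996 / 0.61)² = 48.26.
Round up to the next whole unit.

n = 49 per group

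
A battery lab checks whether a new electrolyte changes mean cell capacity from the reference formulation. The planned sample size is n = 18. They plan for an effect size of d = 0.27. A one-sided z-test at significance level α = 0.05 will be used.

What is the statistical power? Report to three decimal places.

Power ≈ 0.309

Noncentrality parameter: δ = d·√n = 0.27 × √18 = 1.1455
One-sided α = 0.05 → critical value z_{0.05} = 1.645.
Power = Φ(δ − 1.645) = Φ(-0.499) = 0.3088.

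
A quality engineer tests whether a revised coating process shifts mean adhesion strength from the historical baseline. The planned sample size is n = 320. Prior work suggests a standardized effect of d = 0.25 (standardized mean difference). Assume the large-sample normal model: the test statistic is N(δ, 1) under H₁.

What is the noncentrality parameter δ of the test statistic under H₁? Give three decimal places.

δ = d·√n = 0.25 × √320 = 4.4721

δ ≈ 4.472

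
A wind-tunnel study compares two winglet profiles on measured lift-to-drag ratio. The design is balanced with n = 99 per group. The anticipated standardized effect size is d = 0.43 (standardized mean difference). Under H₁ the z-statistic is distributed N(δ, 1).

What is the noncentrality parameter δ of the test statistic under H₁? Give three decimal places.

The noncentrality parameter scales effect size by the design's sample-size factor: δ = d·√(n/2) = 0.43 × √(99/2) = 3.0253

δ ≈ 3.025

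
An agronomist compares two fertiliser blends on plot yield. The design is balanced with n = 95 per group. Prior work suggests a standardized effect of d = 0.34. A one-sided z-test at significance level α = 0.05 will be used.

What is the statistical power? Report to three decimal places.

Noncentrality parameter: δ = d·√(n/2) = 0.34 × √(95/2) = 2.3433
One-sided α = 0.05 → critical value z_{0.05} = 1.645.
Power = P(Z > 1.645 − δ) = Φ(0.698) = 0.7575.

Power ≈ 0.758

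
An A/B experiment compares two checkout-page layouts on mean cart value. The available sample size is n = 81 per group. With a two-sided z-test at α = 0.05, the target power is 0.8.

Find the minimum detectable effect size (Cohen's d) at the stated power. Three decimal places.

d ≈ 0.440

Need Φ(δ − 1.960) = 0.8, so δ = 1.960 + 0.842 = 2.802.
(Lower-tail contribution to power is negligible for δ > 0.)
δ = d·√(n/2) ⇒ d = δ/√(n/2) = 2.802/√(81/2) = 0.4402.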